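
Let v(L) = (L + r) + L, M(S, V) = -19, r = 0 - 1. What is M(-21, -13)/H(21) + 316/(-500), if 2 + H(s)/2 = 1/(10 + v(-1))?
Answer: 14571/3250 ≈ 4.4834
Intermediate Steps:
r = -1
v(L) = -1 + 2*L (v(L) = (L - 1) + L = (-1 + L) + L = -1 + 2*L)
H(s) = -26/7 (H(s) = -4 + 2/(10 + (-1 + 2*(-1))) = -4 + 2/(10 + (-1 - 2)) = -4 + 2/(10 - 3) = -4 + 2/7 = -26/7)
M(-21, -13)/H(21) + 316/(-500) = -19/(-26/7) + 316/(-500) = -19*(-7/26) + 316*(-1/500) = 133/26 - 79/125 = 14571/3250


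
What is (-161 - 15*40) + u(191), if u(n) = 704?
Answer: -57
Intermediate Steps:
(-161 - 15*40) + u(191) = (-161 - 15*40) + 704 = (-161 - 600) + 704 = -761 + 704 = -57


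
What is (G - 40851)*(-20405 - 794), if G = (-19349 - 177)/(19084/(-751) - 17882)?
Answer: 5823032693413730/6724233 ≈ 8.6598e+8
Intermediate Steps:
G = 7332013/6724233 (G = -19526/(19084*(-1/751) - 17882) = -19526/(-19084/751 - 17882) = -19526/(-13448466/751) = -19526*(-751/13448466) = 7332013/6724233 ≈ 1.0904)
(G - 40851)*(-20405 - 794) = (7332013/6724233 - 40851)*(-20405 - 794) = -274684310270/6724233*(-21199) = 5823032693413730/6724233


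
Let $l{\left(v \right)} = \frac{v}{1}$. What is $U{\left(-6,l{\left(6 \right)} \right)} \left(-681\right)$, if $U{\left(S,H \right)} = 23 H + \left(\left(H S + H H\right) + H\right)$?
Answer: $-98064$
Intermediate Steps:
$l{\left(v \right)} = v$ ($l{\left(v \right)} = v 1 = v$)
$U{\left(S,H \right)} = H^{2} + 24 H + H S$ ($U{\left(S,H \right)} = 23 H + \left(\left(H S + H^{2}\right) + H\right) = 23 H + \left(\left(H^{2} + H S\right) + H\right) = 23 H + \left(H + H^{2} + H S\right) = H^{2} + 24 H + H S$)
$U{\left(-6,l{\left(6 \right)} \right)} \left(-681\right) = 6 \left(24 + 6 - 6\right) \left(-681\right) = 6 \cdot 24 \left(-681\right) = 144 \left(-681\right) = -98064$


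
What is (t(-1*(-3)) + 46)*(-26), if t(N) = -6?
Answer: -1040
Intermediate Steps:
(t(-1*(-3)) + 46)*(-26) = (-6 + 46)*(-26) = 40*(-26) = -1040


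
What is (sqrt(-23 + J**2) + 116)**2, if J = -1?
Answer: (116 + I*sqrt(22))**2 ≈ 13434.0 + 1088.2*I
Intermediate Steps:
(sqrt(-23 + J**2) + 116)**2 = (sqrt(-23 + (-1)**2) + 116)**2 = (sqrt(-23 + 1) + 116)**2 = (sqrt(-22) + 116)**2 = (I*sqrt(22) + 116)**2 = (116 + I*sqrt(22))**2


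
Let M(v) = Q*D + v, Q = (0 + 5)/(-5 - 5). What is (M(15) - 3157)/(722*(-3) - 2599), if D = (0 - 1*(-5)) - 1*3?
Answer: 3143/4765 ≈ 0.65960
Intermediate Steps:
D = 2 (D = (0 + 5) - 3 = 5 - 3 = 2)
Q = -½ (Q = 5/(-10) = 5*(-⅒) = -½ ≈ -0.50000)
M(v) = -1 + v (M(v) = -½*2 + v = -1 + v)
(M(15) - 3157)/(722*(-3) - 2599) = ((-1 + 15) - 3157)/(722*(-3) - 2599) = (14 - 3157)/(-2166 - 2599) = -3143/(-4765) = -3143*(-1/4765) = 3143/4765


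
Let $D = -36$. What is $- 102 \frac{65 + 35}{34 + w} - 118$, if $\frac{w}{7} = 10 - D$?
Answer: $- \frac{13052}{89} \approx -146.65$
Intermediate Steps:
$w = 322$ ($w = 7 \left(10 - -36\right) = 7 \left(10 + 36\right) = 7 \cdot 46 = 322$)
$- 102 \frac{65 + 35}{34 + w} - 118 = - 102 \frac{65 + 35}{34 + 322} - 118 = - 102 \cdot \frac{100}{356} - 118 = - 102 \cdot 100 \cdot \frac{1}{356} - 118 = \left(-102\right) \frac{25}{89} - 118 = - \frac{2550}{89} - 118 = - \frac{13052}{89}$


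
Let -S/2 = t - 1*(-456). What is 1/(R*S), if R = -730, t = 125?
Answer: 1/848260 ≈ 1.1789e-6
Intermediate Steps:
S = -1162 (S = -2*(125 - 1*(-456)) = -2*(125 + 456) = -2*581 = -1162)
1/(R*S) = 1/(-730*(-1162)) = -1/730*(-1/1162) = 1/848260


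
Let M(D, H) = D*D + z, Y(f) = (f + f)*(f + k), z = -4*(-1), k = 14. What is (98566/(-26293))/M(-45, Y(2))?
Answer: -98566/53348497 ≈ -0.0018476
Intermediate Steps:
z = 4
Y(f) = 2*f*(14 + f) (Y(f) = (f + f)*(f + 14) = (2*f)*(14 + f) = 2*f*(14 + f))
M(D, H) = 4 + D**2 (M(D, H) = D*D + 4 = D**2 + 4 = 4 + D**2)
(98566/(-26293))/M(-45, Y(2)) = (98566/(-26293))/(4 + (-45)**2) = (98566*(-1/26293))/(4 + 2025) = -98566/26293/2029 = -98566/26293*1/2029 = -98566/53348497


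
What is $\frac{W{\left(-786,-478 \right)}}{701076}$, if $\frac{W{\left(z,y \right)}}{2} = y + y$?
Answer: $- \frac{478}{175269} \approx -0.0027272$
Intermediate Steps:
$W{\left(z,y \right)} = 4 y$ ($W{\left(z,y \right)} = 2 \left(y + y\right) = 2 \cdot 2 y = 4 y$)
$\frac{W{\left(-786,-478 \right)}}{701076} = \frac{4 \left(-478\right)}{701076} = \left(-1912\right) \frac{1}{701076} = - \frac{478}{175269}$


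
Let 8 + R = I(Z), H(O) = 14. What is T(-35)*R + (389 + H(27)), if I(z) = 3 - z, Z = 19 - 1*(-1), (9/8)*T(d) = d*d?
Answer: -241373/9 ≈ -26819.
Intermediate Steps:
T(d) = 8*d²/9 (T(d) = 8*(d*d)/9 = 8*d²/9)
Z = 20 (Z = 19 + 1 = 20)
R = -25 (R = -8 + (3 - 1*20) = -8 + (3 - 20) = -8 - 17 = -25)
T(-35)*R + (389 + H(27)) = ((8/9)*(-35)²)*(-25) + (389 + 14) = ((8/9)*1225)*(-25) + 403 = (9800/9)*(-25) + 403 = -245000/9 + 403 = -241373/9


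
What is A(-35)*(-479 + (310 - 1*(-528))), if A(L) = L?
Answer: -12565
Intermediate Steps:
A(-35)*(-479 + (310 - 1*(-528))) = -35*(-479 + (310 - 1*(-528))) = -35*(-479 + (310 + 528)) = -35*(-479 + 838) = -35*359 = -12565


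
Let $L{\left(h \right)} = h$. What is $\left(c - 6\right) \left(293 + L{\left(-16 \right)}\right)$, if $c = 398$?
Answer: $108584$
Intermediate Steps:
$\left(c - 6\right) \left(293 + L{\left(-16 \right)}\right) = \left(398 - 6\right) \left(293 - 16\right) = 392 \cdot 277 = 108584$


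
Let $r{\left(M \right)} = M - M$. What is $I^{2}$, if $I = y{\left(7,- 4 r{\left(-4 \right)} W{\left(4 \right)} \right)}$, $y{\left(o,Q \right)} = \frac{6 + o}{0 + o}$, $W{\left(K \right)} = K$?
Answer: $\frac{169}{49} \approx 3.449$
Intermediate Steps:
$r{\left(M \right)} = 0$
$y{\left(o,Q \right)} = \frac{6 + o}{o}$
$I = \frac{13}{7}$ ($I = \frac{6 + 7}{7} = \frac{1}{7} \cdot 13 = \frac{13}{7} \approx 1.8571$)
$I^{2} = \left(\frac{13}{7}\right)^{2} = \frac{169}{49}$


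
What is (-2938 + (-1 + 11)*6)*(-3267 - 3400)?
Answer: 19187626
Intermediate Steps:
(-2938 + (-1 + 11)*6)*(-3267 - 3400) = (-2938 + 10*6)*(-6667) = (-2938 + 60)*(-6667) = -2878*(-6667) = 19187626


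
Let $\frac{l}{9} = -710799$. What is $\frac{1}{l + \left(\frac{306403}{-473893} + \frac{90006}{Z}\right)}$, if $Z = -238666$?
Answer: $- \frac{56551073369}{361768075487102357} \approx -1.5632 \cdot 10^{-7}$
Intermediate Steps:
$l = -6397191$ ($l = 9 \left(-710799\right) = -6397191$)
$\frac{1}{l + \left(\frac{306403}{-473893} + \frac{90006}{Z}\right)} = \frac{1}{-6397191 + \left(\frac{306403}{-473893} + \frac{90006}{-238666}\right)} = \frac{1}{-6397191 + \left(306403 \left(- \frac{1}{473893}\right) + 90006 \left(- \frac{1}{238666}\right)\right)} = \frac{1}{-6397191 - \frac{57890595878}{56551073369}} = \frac{1}{- \frac{361768075487102357}{56551073369}} = - \frac{56551073369}{361768075487102357}$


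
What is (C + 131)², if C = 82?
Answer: 45369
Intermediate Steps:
(C + 131)² = (82 + 131)² = 213² = 45369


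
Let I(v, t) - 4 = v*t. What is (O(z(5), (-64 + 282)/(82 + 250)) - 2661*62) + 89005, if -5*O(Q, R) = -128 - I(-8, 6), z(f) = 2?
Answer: -379801/5 ≈ -75960.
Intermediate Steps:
I(v, t) = 4 + t*v (I(v, t) = 4 + v*t = 4 + t*v)
O(Q, R) = 84/5 (O(Q, R) = -(-128 - (4 + 6*(-8)))/5 = -(-128 - (4 - 48))/5 = -(-128 - 1*(-44))/5 = -(-128 + 44)/5 = -⅕*(-84) = 84/5)
(O(z(5), (-64 + 282)/(82 + 250)) - 2661*62) + 89005 = (84/5 - 2661*62) + 89005 = (84/5 - 164982) + 89005 = -824826/5 + 89005 = -379801/5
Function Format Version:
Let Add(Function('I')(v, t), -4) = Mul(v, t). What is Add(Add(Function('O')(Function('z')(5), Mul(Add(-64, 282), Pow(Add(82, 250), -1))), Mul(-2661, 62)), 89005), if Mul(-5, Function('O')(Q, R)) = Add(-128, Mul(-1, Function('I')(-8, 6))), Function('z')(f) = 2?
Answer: Rational(-379801, 5) ≈ -75960.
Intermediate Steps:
Function('I')(v, t) = Add(4, Mul(t, v)) (Function('I')(v, t) = Add(4, Mul(v, t)) = Add(4, Mul(t, v)))
Function('O')(Q, R) = Rational(84, 5) (Function('O')(Q, R) = Mul(Rational(-1, 5), Add(-128, Mul(-1, Add(4, Mul(6, -8))))) = Mul(Rational(-1, 5), Add(-128, Mul(-1, Add(4, -48)))) = Mul(Rational(-1, 5), Add(-128, Mul(-1, -44))) = Mul(Rational(-1, 5), Add(-128, 44)) = Mul(Rational(-1, 5), -84) = Rational(84, 5))
Add(Add(Function('O')(Function('z')(5), Mul(Add(-64, 282), Pow(Add(82, 250), -1))), Mul(-2661, 62)), 89005) = Add(Add(Rational(84, 5), Mul(-2661, 62)), 89005) = Add(Add(Rational(84, 5), -164982), 89005) = Add(Rational(-824826, 5), 89005) = Rational(-379801, 5)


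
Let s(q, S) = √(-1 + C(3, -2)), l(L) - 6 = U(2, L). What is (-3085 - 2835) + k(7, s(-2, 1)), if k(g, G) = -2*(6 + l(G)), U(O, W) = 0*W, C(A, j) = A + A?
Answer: -5944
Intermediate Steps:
C(A, j) = 2*A
U(O, W) = 0
l(L) = 6 (l(L) = 6 + 0 = 6)
s(q, S) = √5 (s(q, S) = √(-1 + 2*3) = √(-1 + 6) = √5)
k(g, G) = -24 (k(g, G) = -2*(6 + 6) = -2*12 = -24)
(-3085 - 2835) + k(7, s(-2, 1)) = (-3085 - 2835) - 24 = -5920 - 24 = -5944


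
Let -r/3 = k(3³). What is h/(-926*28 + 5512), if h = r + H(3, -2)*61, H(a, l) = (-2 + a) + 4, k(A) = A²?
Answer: 941/10208 ≈ 0.092183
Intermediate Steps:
r = -2187 (r = -3*(3³)² = -3*27² = -3*729 = -2187)
H(a, l) = 2 + a
h = -1882 (h = -2187 + (2 + 3)*61 = -2187 + 5*61 = -2187 + 305 = -1882)
h/(-926*28 + 5512) = -1882/(-926*28 + 5512) = -1882/(-25928 + 5512) = -1882/(-20416) = -1882*(-1/20416) = 941/10208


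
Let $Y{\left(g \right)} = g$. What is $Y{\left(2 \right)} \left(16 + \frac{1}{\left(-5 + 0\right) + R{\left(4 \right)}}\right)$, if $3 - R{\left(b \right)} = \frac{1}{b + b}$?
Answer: $\frac{528}{17} \approx 31.059$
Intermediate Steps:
$R{\left(b \right)} = 3 - \frac{1}{2 b}$ ($R{\left(b \right)} = 3 - \frac{1}{b + b} = 3 - \frac{1}{2 b}$)
$Y{\left(2 \right)} \left(16 + \frac{1}{\left(-5 + 0\right) + R{\left(4 \right)}}\right) = 2 \left(16 + \frac{1}{\left(-5 + 0\right) + \left(3 - \frac{1}{2 \cdot 4}\right)}\right) = 2 \left(16 + \frac{1}{-5 + \left(3 - \frac{1}{8}\right)}\right) = 2 \left(16 + \frac{1}{-5 + \frac{23}{8}}\right) = 2 \left(16 + \frac{1}{- \frac{17}{8}}\right) = 2 \left(16 - \frac{8}{17}\right) = 2 \cdot \frac{264}{17} = \frac{528}{17}$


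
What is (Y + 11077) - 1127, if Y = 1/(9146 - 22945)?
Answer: 137300049/13799 ≈ 9950.0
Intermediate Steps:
Y = -1/13799 (Y = 1/(-13799) = -1/13799 ≈ -7.2469e-5)
(Y + 11077) - 1127 = (-1/13799 + 11077) - 1127 = 152851522/13799 - 1127 = 137300049/13799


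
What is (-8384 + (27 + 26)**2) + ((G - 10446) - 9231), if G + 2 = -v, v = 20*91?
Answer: -27074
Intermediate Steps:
v = 1820
G = -1822 (G = -2 - 1*1820 = -2 - 1820 = -1822)
(-8384 + (27 + 26)**2) + ((G - 10446) - 9231) = (-8384 + (27 + 26)**2) + ((-1822 - 10446) - 9231) = (-8384 + 53**2) + (-12268 - 9231) = (-8384 + 2809) - 21499 = -5575 - 21499 = -27074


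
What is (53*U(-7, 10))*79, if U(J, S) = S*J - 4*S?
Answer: -460570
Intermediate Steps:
U(J, S) = -4*S + J*S (U(J, S) = J*S - 4*S = -4*S + J*S)
(53*U(-7, 10))*79 = (53*(10*(-4 - 7)))*79 = (53*(10*(-11)))*79 = (53*(-110))*79 = -5830*79 = -460570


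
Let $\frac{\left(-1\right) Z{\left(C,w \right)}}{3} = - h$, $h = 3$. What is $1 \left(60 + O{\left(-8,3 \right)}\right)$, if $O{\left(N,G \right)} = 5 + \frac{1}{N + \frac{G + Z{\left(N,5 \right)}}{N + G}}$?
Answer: $\frac{3375}{52} \approx 64.904$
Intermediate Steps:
$Z{\left(C,w \right)} = 9$ ($Z{\left(C,w \right)} = - 3 \left(\left(-1\right) 3\right) = \left(-3\right) \left(-3\right) = 9$)
$O{\left(N,G \right)} = 5 + \frac{1}{N + \frac{9 + G}{G + N}}$ ($O{\left(N,G \right)} = 5 + \frac{1}{N + \frac{G + 9}{N + G}} = 5 + \frac{1}{N + \frac{9 + G}{G + N}}$)
$1 \left(60 + O{\left(-8,3 \right)}\right) = 1 \left(60 + \frac{45 - 8 + 5 \left(-8\right)^{2} + 6 \cdot 3 + 5 \cdot 3 \left(-8\right)}{9 + 3 + \left(-8\right)^{2} + 3 \left(-8\right)}\right) = 1 \left(60 + \frac{45 - 8 + 5 \cdot 64 + 18 - 120}{9 + 3 + 64 - 24}\right) = 1 \left(60 + \frac{45 - 8 + 320 + 18 - 120}{52}\right) = 1 \left(60 + \frac{1}{52} \cdot 255\right) = 1 \left(60 + \frac{255}{52}\right) = 1 \cdot \frac{3375}{52} = \frac{3375}{52}$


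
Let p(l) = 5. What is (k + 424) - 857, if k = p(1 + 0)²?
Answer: -408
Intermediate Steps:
k = 25 (k = 5² = 25)
(k + 424) - 857 = (25 + 424) - 857 = 449 - 857 = -408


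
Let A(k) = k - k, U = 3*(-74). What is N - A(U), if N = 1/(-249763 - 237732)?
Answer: -1/487495 ≈ -2.0513e-6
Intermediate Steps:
U = -222
A(k) = 0
N = -1/487495 (N = 1/(-487495) = -1/487495 ≈ -2.0513e-6)
N - A(U) = -1/487495 - 1*0 = -1/487495 + 0 = -1/487495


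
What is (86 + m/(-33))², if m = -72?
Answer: 940900/121 ≈ 7776.0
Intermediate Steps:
(86 + m/(-33))² = (86 - 72/(-33))² = (86 - 72*(-1/33))² = (86 + 24/11)² = (970/11)² = 940900/121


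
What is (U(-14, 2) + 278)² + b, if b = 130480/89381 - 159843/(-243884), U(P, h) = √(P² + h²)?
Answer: 1689088506188639/21798595804 + 5560*√2 ≈ 85349.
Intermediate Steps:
b = 46108911503/21798595804 (b = 130480*(1/89381) - 159843*(-1/243884) = 130480/89381 + 159843/243884 = 46108911503/21798595804 ≈ 2.1152)
(U(-14, 2) + 278)² + b = (√((-14)² + 2²) + 278)² + 46108911503/21798595804 = (√(196 + 4) + 278)² + 46108911503/21798595804 = (√200 + 278)² + 46108911503/21798595804 = (10*√2 + 278)² + 46108911503/21798595804 = (278 + 10*√2)² + 46108911503/21798595804 = 46108911503/21798595804 + (278 + 10*√2)²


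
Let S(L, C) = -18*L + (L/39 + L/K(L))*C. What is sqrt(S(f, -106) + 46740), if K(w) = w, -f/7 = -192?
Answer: sqrt(3175354)/13 ≈ 137.07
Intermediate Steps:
f = 1344 (f = -7*(-192) = 1344)
S(L, C) = -18*L + C*(1 + L/39) (S(L, C) = -18*L + (L/39 + L/L)*C = -18*L + (L*(1/39) + 1)*C = -18*L + (L/39 + 1)*C = -18*L + (1 + L/39)*C = -18*L + C*(1 + L/39))
sqrt(S(f, -106) + 46740) = sqrt((-106 - 18*1344 + (1/39)*(-106)*1344) + 46740) = sqrt((-106 - 24192 - 47488/13) + 46740) = sqrt(-363362/13 + 46740) = sqrt(244258/13) = sqrt(3175354)/13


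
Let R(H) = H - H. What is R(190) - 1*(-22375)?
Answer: 22375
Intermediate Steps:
R(H) = 0
R(190) - 1*(-22375) = 0 - 1*(-22375) = 0 + 22375 = 22375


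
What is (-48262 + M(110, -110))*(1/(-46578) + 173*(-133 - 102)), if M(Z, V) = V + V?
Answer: 6557635810633/3327 ≈ 1.9710e+9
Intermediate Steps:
M(Z, V) = 2*V
(-48262 + M(110, -110))*(1/(-46578) + 173*(-133 - 102)) = (-48262 + 2*(-110))*(1/(-46578) + 173*(-133 - 102)) = (-48262 - 220)*(-1/46578 + 173*(-235)) = -48482*(-1/46578 - 40655) = -48482*(-1893628591/46578) = 6557635810633/3327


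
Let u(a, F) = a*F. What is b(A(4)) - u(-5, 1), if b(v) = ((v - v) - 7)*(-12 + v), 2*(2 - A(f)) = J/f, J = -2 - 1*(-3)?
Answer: 607/8 ≈ 75.875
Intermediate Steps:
J = 1 (J = -2 + 3 = 1)
u(a, F) = F*a
A(f) = 2 - 1/(2*f)
b(v) = 84 - 7*v (b(v) = (0 - 7)*(-12 + v) = -7*(-12 + v) = 84 - 7*v)
b(A(4)) - u(-5, 1) = (84 - 7*(2 - ½/4)) - (-5) = (84 - 7*(2 - ½*¼)) - 1*(-5) = (84 - 7*(2 - ⅛)) + 5 = (84 - 7*15/8) + 5 = (84 - 105/8) + 5 = 567/8 + 5 = 607/8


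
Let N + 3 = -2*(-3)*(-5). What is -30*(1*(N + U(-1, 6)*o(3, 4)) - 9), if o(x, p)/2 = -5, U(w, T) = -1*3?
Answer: 360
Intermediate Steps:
N = -33 (N = -3 - 2*(-3)*(-5) = -3 + 6*(-5) = -3 - 30 = -33)
U(w, T) = -3
o(x, p) = -10 (o(x, p) = 2*(-5) = -10)
-30*(1*(N + U(-1, 6)*o(3, 4)) - 9) = -30*(1*(-33 - 3*(-10)) - 9) = -30*(1*(-33 + 30) - 9) = -30*(1*(-3) - 9) = -30*(-3 - 9) = -30*(-12) = 360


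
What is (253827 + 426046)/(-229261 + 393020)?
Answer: 679873/163759 ≈ 4.1517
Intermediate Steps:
(253827 + 426046)/(-229261 + 393020) = 679873/163759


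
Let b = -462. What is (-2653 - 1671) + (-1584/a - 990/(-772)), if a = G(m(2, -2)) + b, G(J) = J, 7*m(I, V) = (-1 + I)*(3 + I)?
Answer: -5383529333/1246394 ≈ -4319.3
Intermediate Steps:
m(I, V) = (-1 + I)*(3 + I)/7 (m(I, V) = ((-1 + I)*(3 + I))/7 = (-1 + I)*(3 + I)/7)
a = -3229/7 (a = (-3/7 + (1/7)*2**2 + (2/7)*2) - 462 = (-3/7 + (1/7)*4 + 4/7) - 462 = (-3/7 + 4/7 + 4/7) - 462 = 5/7 - 462 = -3229/7 ≈ -461.29)
(-2653 - 1671) + (-1584/a - 990/(-772)) = (-2653 - 1671) + (-1584/(-3229/7) - 990/(-772)) = -4324 + (-1584*(-7/3229) - 990*(-1/772)) = -4324 + (11088/3229 + 495/386) = -4324 + 5878323/1246394 = -5383529333/1246394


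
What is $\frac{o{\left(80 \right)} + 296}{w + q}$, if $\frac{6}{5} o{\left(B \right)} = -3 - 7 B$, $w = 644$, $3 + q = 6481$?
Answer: $- \frac{1039}{42732} \approx -0.024314$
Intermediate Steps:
$q = 6478$ ($q = -3 + 6481 = 6478$)
$o{\left(B \right)} = - \frac{5}{2} - \frac{35 B}{6}$ ($o{\left(B \right)} = \frac{5 \left(-3 - 7 B\right)}{6} = - \frac{5}{2} - \frac{35 B}{6}$)
$\frac{o{\left(80 \right)} + 296}{w + q} = \frac{\left(- \frac{5}{2} - \frac{1400}{3}\right) + 296}{644 + 6478} = \frac{\left(- \frac{5}{2} - \frac{1400}{3}\right) + 296}{7122} = \left(- \frac{2815}{6} + 296\right) \frac{1}{7122} = \left(- \frac{1039}{6}\right) \frac{1}{7122} = - \frac{1039}{42732}$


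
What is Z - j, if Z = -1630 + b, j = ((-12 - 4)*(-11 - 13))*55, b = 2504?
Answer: -20246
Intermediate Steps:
j = 21120 (j = -16*(-24)*55 = 384*55 = 21120)
Z = 874 (Z = -1630 + 2504 = 874)
Z - j = 874 - 1*21120 = 874 - 21120 = -20246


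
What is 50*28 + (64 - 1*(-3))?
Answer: 1467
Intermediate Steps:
50*28 + (64 - 1*(-3)) = 1400 + (64 + 3) = 1400 + 67 = 1467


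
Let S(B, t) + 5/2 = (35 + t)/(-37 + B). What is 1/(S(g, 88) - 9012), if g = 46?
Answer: -6/54005 ≈ -0.00011110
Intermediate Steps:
S(B, t) = -5/2 + (35 + t)/(-37 + B)
1/(S(g, 88) - 9012) = 1/((255 - 5*46 + 2*88)/(2*(-37 + 46)) - 9012) = 1/((½)*(255 - 230 + 176)/9 - 9012) = 1/((½)*(⅑)*201 - 9012) = 1/(67/6 - 9012) = 1/(-54005/6) = -6/54005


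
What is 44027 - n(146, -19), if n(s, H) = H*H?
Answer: 43666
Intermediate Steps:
n(s, H) = H²
44027 - n(146, -19) = 44027 - 1*(-19)² = 44027 - 1*361 = 44027 - 361 = 43666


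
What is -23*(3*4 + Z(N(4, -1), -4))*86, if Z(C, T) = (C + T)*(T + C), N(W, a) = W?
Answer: -23736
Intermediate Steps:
Z(C, T) = (C + T)² (Z(C, T) = (C + T)*(C + T) = (C + T)²)
-23*(3*4 + Z(N(4, -1), -4))*86 = -23*(3*4 + (4 - 4)²)*86 = -23*(12 + 0²)*86 = -23*(12 + 0)*86 = -276*86 = -23*1032 = -23736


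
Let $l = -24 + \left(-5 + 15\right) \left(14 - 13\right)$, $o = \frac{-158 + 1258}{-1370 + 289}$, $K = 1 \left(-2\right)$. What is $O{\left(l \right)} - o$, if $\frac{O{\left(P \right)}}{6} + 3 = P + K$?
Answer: $- \frac{122134}{1081} \approx -112.98$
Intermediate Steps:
$K = -2$
$o = - \frac{1100}{1081}$ ($o = \frac{1100}{-1081} = 1100 \left(- \frac{1}{1081}\right) = - \frac{1100}{1081} \approx -1.0176$)
$l = -14$ ($l = -24 + 10 \cdot 1 = -24 + 10 = -14$)
$O{\left(P \right)} = -30 + 6 P$ ($O{\left(P \right)} = -18 + 6 \left(P - 2\right) = -18 + 6 \left(-2 + P\right) = -18 + \left(-12 + 6 P\right) = -30 + 6 P$)
$O{\left(l \right)} - o = \left(-30 + 6 \left(-14\right)\right) - - \frac{1100}{1081} = \left(-30 - 84\right) + \frac{1100}{1081} = -114 + \frac{1100}{1081} = - \frac{122134}{1081}$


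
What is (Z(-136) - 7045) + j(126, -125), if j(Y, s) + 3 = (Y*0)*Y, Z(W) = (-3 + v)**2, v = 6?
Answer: -7039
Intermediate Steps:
Z(W) = 9 (Z(W) = (-3 + 6)**2 = 3**2 = 9)
j(Y, s) = -3 (j(Y, s) = -3 + (Y*0)*Y = -3 + 0*Y = -3 + 0 = -3)
(Z(-136) - 7045) + j(126, -125) = (9 - 7045) - 3 = -7036 - 3 = -7039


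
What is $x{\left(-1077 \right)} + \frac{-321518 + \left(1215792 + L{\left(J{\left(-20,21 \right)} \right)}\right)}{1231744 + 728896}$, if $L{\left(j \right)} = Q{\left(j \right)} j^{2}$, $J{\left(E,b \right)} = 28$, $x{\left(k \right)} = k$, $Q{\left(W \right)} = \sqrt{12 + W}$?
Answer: $- \frac{1055357503}{980320} + \frac{49 \sqrt{10}}{61270} \approx -1076.5$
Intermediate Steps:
$L{\left(j \right)} = j^{2} \sqrt{12 + j}$ ($L{\left(j \right)} = \sqrt{12 + j} j^{2} = j^{2} \sqrt{12 + j}$)
$x{\left(-1077 \right)} + \frac{-321518 + \left(1215792 + L{\left(J{\left(-20,21 \right)} \right)}\right)}{1231744 + 728896} = -1077 + \frac{-321518 + \left(1215792 + 28^{2} \sqrt{12 + 28}\right)}{1231744 + 728896} = -1077 + \frac{-321518 + \left(1215792 + 784 \sqrt{40}\right)}{1960640} = -1077 + \left(-321518 + \left(1215792 + 784 \cdot 2 \sqrt{10}\right)\right) \frac{1}{1960640} = -1077 + \left(-321518 + \left(1215792 + 1568 \sqrt{10}\right)\right) \frac{1}{1960640} = -1077 + \left(894274 + 1568 \sqrt{10}\right) \frac{1}{1960640} = -1077 + \left(\frac{447137}{980320} + \frac{49 \sqrt{10}}{61270}\right) = - \frac{1055357503}{980320} + \frac{49 \sqrt{10}}{61270}$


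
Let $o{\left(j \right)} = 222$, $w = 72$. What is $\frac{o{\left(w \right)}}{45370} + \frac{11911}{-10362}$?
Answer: $- \frac{269050853}{235061970} \approx -1.1446$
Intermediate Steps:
$\frac{o{\left(w \right)}}{45370} + \frac{11911}{-10362} = \frac{222}{45370} + \frac{11911}{-10362} = 222 \cdot \frac{1}{45370} + 11911 \left(- \frac{1}{10362}\right) = \frac{111}{22685} - \frac{11911}{10362} = - \frac{269050853}{235061970}$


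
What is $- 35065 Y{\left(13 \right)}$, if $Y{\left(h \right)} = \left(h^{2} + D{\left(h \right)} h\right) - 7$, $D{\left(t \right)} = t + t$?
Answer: $-17532500$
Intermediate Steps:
$D{\left(t \right)} = 2 t$
$Y{\left(h \right)} = -7 + 3 h^{2}$ ($Y{\left(h \right)} = \left(h^{2} + 2 h h\right) - 7 = \left(h^{2} + 2 h^{2}\right) - 7 = 3 h^{2} - 7 = -7 + 3 h^{2}$)
$- 35065 Y{\left(13 \right)} = - 35065 \left(-7 + 3 \cdot 13^{2}\right) = - 35065 \left(-7 + 3 \cdot 169\right) = - 35065 \left(-7 + 507\right) = \left(-35065\right) 500 = -17532500$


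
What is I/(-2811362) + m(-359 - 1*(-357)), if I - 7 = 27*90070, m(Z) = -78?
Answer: -221718133/2811362 ≈ -78.865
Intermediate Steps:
I = 2431897 (I = 7 + 27*90070 = 7 + 2431890 = 2431897)
I/(-2811362) + m(-359 - 1*(-357)) = 2431897/(-2811362) - 78 = 2431897*(-1/2811362) - 78 = -2431897/2811362 - 78 = -221718133/2811362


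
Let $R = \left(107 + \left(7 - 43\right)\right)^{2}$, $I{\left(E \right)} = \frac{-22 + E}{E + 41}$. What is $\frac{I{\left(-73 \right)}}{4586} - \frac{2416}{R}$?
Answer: $- \frac{354073937}{739776832} \approx -0.47862$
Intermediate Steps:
$I{\left(E \right)} = \frac{-22 + E}{41 + E}$
$R = 5041$ ($R = \left(107 - 36\right)^{2} = 71^{2} = 5041$)
$\frac{I{\left(-73 \right)}}{4586} - \frac{2416}{R} = \frac{\frac{1}{41 - 73} \left(-22 - 73\right)}{4586} - \frac{2416}{5041} = \frac{1}{-32} \left(-95\right) \frac{1}{4586} - \frac{2416}{5041} = \left(- \frac{1}{32}\right) \left(-95\right) \frac{1}{4586} - \frac{2416}{5041} = \frac{95}{32} \cdot \frac{1}{4586} - \frac{2416}{5041} = \frac{95}{146752} - \frac{2416}{5041} = - \frac{354073937}{739776832}$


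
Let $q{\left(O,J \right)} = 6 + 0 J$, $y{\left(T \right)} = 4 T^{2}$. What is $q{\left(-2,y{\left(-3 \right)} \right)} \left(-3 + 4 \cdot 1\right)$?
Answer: $6$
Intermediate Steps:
$q{\left(O,J \right)} = 6$ ($q{\left(O,J \right)} = 6 + 0 = 6$)
$q{\left(-2,y{\left(-3 \right)} \right)} \left(-3 + 4 \cdot 1\right) = 6 \left(-3 + 4 \cdot 1\right) = 6 \left(-3 + 4\right) = 6 \cdot 1 = 6$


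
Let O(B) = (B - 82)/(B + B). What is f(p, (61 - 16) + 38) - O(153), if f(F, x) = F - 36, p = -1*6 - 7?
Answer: -15065/306 ≈ -49.232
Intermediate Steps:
p = -13 (p = -6 - 7 = -13)
O(B) = (-82 + B)/(2*B) (O(B) = (-82 + B)/((2*B)) = (-82 + B)*(1/(2*B)) = (-82 + B)/(2*B))
f(F, x) = -36 + F
f(p, (61 - 16) + 38) - O(153) = (-36 - 13) - (-82 + 153)/(2*153) = -49 - 71/(2*153) = -49 - 1*71/306 = -49 - 71/306 = -15065/306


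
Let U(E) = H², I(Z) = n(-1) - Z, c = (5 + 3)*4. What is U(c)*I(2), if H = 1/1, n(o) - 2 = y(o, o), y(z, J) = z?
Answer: -1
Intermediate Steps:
c = 32 (c = 8*4 = 32)
n(o) = 2 + o
I(Z) = 1 - Z (I(Z) = (2 - 1) - Z = 1 - Z)
H = 1 (H = 1*1 = 1)
U(E) = 1 (U(E) = 1² = 1)
U(c)*I(2) = 1*(1 - 1*2) = 1*(1 - 2) = 1*(-1) = -1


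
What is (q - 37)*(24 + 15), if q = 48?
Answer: 429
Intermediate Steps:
(q - 37)*(24 + 15) = (48 - 37)*(24 + 15) = 11*39 = 429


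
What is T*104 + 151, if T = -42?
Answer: -4217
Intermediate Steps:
T*104 + 151 = -42*104 + 151 = -4368 + 151 = -4217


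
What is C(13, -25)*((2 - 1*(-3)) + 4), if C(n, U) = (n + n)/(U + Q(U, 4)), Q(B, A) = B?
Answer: -117/25 ≈ -4.6800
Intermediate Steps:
C(n, U) = n/U (C(n, U) = (n + n)/(U + U) = (2*n)/((2*U)) = (2*n)*(1/(2*U)) = n/U)
C(13, -25)*((2 - 1*(-3)) + 4) = (13/(-25))*((2 - 1*(-3)) + 4) = (13*(-1/25))*((2 + 3) + 4) = -13*(5 + 4)/25 = -13/25*9 = -117/25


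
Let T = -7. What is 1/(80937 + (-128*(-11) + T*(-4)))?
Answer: 1/82373 ≈ 1.2140e-5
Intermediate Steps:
1/(80937 + (-128*(-11) + T*(-4))) = 1/(80937 + (-128*(-11) - 7*(-4))) = 1/(80937 + (1408 + 28)) = 1/(80937 + 1436) = 1/82373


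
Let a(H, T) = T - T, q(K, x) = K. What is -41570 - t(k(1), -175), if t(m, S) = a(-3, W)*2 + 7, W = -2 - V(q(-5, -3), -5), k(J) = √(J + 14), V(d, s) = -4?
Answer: -41577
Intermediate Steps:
k(J) = √(14 + J)
W = 2 (W = -2 - 1*(-4) = -2 + 4 = 2)
a(H, T) = 0
t(m, S) = 7 (t(m, S) = 0*2 + 7 = 0 + 7 = 7)
-41570 - t(k(1), -175) = -41570 - 1*7 = -41570 - 7 = -41577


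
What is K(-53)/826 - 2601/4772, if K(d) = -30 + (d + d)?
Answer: -1398709/1970836 ≈ -0.70970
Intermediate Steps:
K(d) = -30 + 2*d
K(-53)/826 - 2601/4772 = (-30 + 2*(-53))/826 - 2601/4772 = (-30 - 106)*(1/826) - 2601*1/4772 = -136*1/826 - 2601/4772 = -68/413 - 2601/4772 = -1398709/1970836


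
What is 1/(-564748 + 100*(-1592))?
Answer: -1/723948 ≈ -1.3813e-6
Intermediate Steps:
1/(-564748 + 100*(-1592)) = 1/(-564748 - 159200) = 1/(-723948) = -1/723948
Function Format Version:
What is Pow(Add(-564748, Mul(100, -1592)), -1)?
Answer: Rational(-1, 723948) ≈ -1.3813e-6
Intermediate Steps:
Pow(Add(-564748, Mul(100, -1592)), -1) = Pow(Add(-564748, -159200), -1) = Pow(-723948, -1) = Rational(-1, 723948)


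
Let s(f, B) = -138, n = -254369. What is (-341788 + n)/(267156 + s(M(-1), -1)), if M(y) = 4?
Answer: -198719/89006 ≈ -2.2326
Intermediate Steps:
(-341788 + n)/(267156 + s(M(-1), -1)) = (-341788 - 254369)/(267156 - 138) = -596157/267018 = -596157*1/267018 = -198719/89006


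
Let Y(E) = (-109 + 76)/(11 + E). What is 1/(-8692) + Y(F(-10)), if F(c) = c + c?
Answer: 95609/26076 ≈ 3.6665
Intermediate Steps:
F(c) = 2*c
Y(E) = -33/(11 + E)
1/(-8692) + Y(F(-10)) = 1/(-8692) - 33/(11 + 2*(-10)) = -1/8692 - 33/(11 - 20) = -1/8692 - 33/(-9) = -1/8692 - 33*(-1/9) = -1/8692 + 11/3 = 95609/26076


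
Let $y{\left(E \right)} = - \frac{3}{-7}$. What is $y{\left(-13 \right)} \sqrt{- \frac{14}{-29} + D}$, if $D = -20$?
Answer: $\frac{3 i \sqrt{16414}}{203} \approx 1.8934 i$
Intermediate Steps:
$y{\left(E \right)} = \frac{3}{7}$ ($y{\left(E \right)} = \left(-3\right) \left(- \frac{1}{7}\right) = \frac{3}{7}$)
$y{\left(-13 \right)} \sqrt{- \frac{14}{-29} + D} = \frac{3 \sqrt{- \frac{14}{-29} - 20}}{7} = \frac{3 \sqrt{\left(-14\right) \left(- \frac{1}{29}\right) - 20}}{7} = \frac{3 \sqrt{\frac{14}{29} - 20}}{7} = \frac{3 \sqrt{- \frac{566}{29}}}{7} = \frac{3 \frac{i \sqrt{16414}}{29}}{7} = \frac{3 i \sqrt{16414}}{203}$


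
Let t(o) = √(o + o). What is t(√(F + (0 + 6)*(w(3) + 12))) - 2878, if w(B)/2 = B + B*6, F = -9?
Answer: -2878 + √6*35^(¼) ≈ -2872.0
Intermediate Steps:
w(B) = 14*B (w(B) = 2*(B + B*6) = 2*(B + 6*B) = 2*(7*B) = 14*B)
t(o) = √2*√o (t(o) = √(2*o) = √2*√o)
t(√(F + (0 + 6)*(w(3) + 12))) - 2878 = √2*√(√(-9 + (0 + 6)*(14*3 + 12))) - 2878 = √2*√(√(-9 + 6*(42 + 12))) - 2878 = √2*√(√(-9 + 6*54)) - 2878 = √2*√(√(-9 + 324)) - 2878 = √2*√(√315) - 2878 = √2*√(3*√35) - 2878 = √2*(√3*35^(¼)) - 2878 = √6*35^(¼) - 2878 = -2878 + √6*35^(¼)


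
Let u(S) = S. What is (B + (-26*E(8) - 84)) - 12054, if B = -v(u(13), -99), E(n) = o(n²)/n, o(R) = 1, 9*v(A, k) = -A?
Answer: -437033/36 ≈ -12140.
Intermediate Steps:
v(A, k) = -A/9 (v(A, k) = (-A)/9 = -A/9)
E(n) = 1/n
B = 13/9 (B = -(-1)*13/9 = -1*(-13/9) = 13/9 ≈ 1.4444)
(B + (-26*E(8) - 84)) - 12054 = (13/9 + (-26/8 - 84)) - 12054 = (13/9 + (-26*⅛ - 84)) - 12054 = (13/9 + (-13/4 - 84)) - 12054 = (13/9 - 349/4) - 12054 = -3089/36 - 12054 = -437033/36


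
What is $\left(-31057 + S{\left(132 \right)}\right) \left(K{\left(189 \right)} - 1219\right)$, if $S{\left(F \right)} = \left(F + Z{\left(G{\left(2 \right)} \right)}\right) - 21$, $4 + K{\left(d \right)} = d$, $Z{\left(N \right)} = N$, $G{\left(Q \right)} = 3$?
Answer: $31995062$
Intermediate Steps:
$K{\left(d \right)} = -4 + d$
$S{\left(F \right)} = -18 + F$ ($S{\left(F \right)} = \left(F + 3\right) - 21 = \left(3 + F\right) - 21 = -18 + F$)
$\left(-31057 + S{\left(132 \right)}\right) \left(K{\left(189 \right)} - 1219\right) = \left(-31057 + \left(-18 + 132\right)\right) \left(\left(-4 + 189\right) - 1219\right) = \left(-31057 + 114\right) \left(185 - 1219\right) = \left(-30943\right) \left(-1034\right) = 31995062$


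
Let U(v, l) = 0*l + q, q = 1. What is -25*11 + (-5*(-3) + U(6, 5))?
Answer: -259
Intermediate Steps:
U(v, l) = 1 (U(v, l) = 0*l + 1 = 0 + 1 = 1)
-25*11 + (-5*(-3) + U(6, 5)) = -25*11 + (-5*(-3) + 1) = -275 + (15 + 1) = -275 + 16 = -259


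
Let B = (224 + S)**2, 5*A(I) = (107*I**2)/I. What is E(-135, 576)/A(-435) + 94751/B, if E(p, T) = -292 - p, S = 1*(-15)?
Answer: 888894976/406626429 ≈ 2.1860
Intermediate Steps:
S = -15
A(I) = 107*I/5 (A(I) = ((107*I**2)/I)/5 = (107*I)/5 = 107*I/5)
B = 43681 (B = (224 - 15)**2 = 209**2 = 43681)
E(-135, 576)/A(-435) + 94751/B = (-292 - 1*(-135))/(((107/5)*(-435))) + 94751/43681 = (-292 + 135)/(-9309) + 94751*(1/43681) = -157*(-1/9309) + 94751/43681 = 157/9309 + 94751/43681 = 888894976/406626429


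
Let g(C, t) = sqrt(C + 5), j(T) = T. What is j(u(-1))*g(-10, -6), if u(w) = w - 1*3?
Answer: -4*I*sqrt(5) ≈ -8.9443*I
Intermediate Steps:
u(w) = -3 + w (u(w) = w - 3 = -3 + w)
g(C, t) = sqrt(5 + C)
j(u(-1))*g(-10, -6) = (-3 - 1)*sqrt(5 - 10) = -4*I*sqrt(5)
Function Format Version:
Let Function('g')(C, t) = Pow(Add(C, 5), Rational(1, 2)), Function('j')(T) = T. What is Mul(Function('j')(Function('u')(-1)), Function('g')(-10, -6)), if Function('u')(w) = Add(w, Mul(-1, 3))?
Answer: Mul(-4, I, Pow(5, Rational(1, 2))) ≈ Mul(-8.9443, I)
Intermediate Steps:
Function('u')(w) = Add(-3, w) (Function('u')(w) = Add(w, -3) = Add(-3, w))
Function('g')(C, t) = Pow(Add(5, C), Rational(1, 2))
Mul(Function('j')(Function('u')(-1)), Function('g')(-10, -6)) = Mul(Add(-3, -1), Pow(Add(5, -10), Rational(1, 2))) = Mul(-4, Pow(-5, Rational(1, 2))) = Mul(-4, Mul(I, Pow(5, Rational(1, 2)))) = Mul(-4, I, Pow(5, Rational(1, 2)))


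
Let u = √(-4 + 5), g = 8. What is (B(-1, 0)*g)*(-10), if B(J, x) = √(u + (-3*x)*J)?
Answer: -80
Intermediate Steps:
u = 1 (u = √1 = 1)
B(J, x) = √(1 - 3*J*x) (B(J, x) = √(1 + (-3*x)*J) = √(1 - 3*J*x))
(B(-1, 0)*g)*(-10) = (√(1 - 3*(-1)*0)*8)*(-10) = (√(1 + 0)*8)*(-10) = (√1*8)*(-10) = (1*8)*(-10) = 8*(-10) = -80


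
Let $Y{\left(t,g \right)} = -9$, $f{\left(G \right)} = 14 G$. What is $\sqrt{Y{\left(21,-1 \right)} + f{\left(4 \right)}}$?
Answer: $\sqrt{47} \approx 6.8557$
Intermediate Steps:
$\sqrt{Y{\left(21,-1 \right)} + f{\left(4 \right)}} = \sqrt{-9 + 14 \cdot 4} = \sqrt{-9 + 56} = \sqrt{47}$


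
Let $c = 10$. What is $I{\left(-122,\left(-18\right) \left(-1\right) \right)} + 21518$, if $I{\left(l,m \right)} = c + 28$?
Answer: $21556$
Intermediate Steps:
$I{\left(l,m \right)} = 38$ ($I{\left(l,m \right)} = 10 + 28 = 38$)
$I{\left(-122,\left(-18\right) \left(-1\right) \right)} + 21518 = 38 + 21518 = 21556$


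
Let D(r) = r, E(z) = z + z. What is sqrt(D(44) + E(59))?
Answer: 9*sqrt(2) ≈ 12.728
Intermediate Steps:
E(z) = 2*z
sqrt(D(44) + E(59)) = sqrt(44 + 2*59) = sqrt(44 + 118) = sqrt(162) = 9*sqrt(2)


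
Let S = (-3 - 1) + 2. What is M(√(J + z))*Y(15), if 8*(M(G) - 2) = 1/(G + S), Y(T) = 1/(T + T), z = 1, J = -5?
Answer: 21/320 - I/960 ≈ 0.065625 - 0.0010417*I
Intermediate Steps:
S = -2 (S = -4 + 2 = -2)
Y(T) = 1/(2*T)
M(G) = 2 + 1/(8*(-2 + G)) (M(G) = 2 + 1/(8*(G - 2)) = 2 + 1/(8*(-2 + G)))
M(√(J + z))*Y(15) = ((-31 + 16*√(-5 + 1))/(8*(-2 + √(-5 + 1))))*((½)/15) = ((-31 + 16*√(-4))/(8*(-2 + √(-4))))*((½)*(1/15)) = ((-31 + 16*(2*I))/(8*(-2 + 2*I)))*(1/30) = (((-2 - 2*I)/8)*(-31 + 32*I)/8)*(1/30) = ((-31 + 32*I)*(-2 - 2*I)/64)*(1/30) = (-31 + 32*I)*(-2 - 2*I)/1920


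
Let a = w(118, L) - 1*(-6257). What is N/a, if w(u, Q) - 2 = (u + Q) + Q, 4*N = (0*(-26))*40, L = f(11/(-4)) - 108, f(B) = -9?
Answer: 0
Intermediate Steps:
L = -117 (L = -9 - 108 = -117)
N = 0 (N = ((0*(-26))*40)/4 = (0*40)/4 = (¼)*0 = 0)
w(u, Q) = 2 + u + 2*Q (w(u, Q) = 2 + ((u + Q) + Q) = 2 + ((Q + u) + Q) = 2 + (u + 2*Q) = 2 + u + 2*Q)
a = 6143 (a = (2 + 118 + 2*(-117)) - 1*(-6257) = (2 + 118 - 234) + 6257 = -114 + 6257 = 6143)
N/a = 0/6143 = 0*(1/6143) = 0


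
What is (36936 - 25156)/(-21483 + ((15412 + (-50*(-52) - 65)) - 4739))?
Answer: -2356/1655 ≈ -1.4236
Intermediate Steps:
(36936 - 25156)/(-21483 + ((15412 + (-50*(-52) - 65)) - 4739)) = 11780/(-21483 + ((15412 + (2600 - 65)) - 4739)) = 11780/(-21483 + ((15412 + 2535) - 4739)) = 11780/(-21483 + (17947 - 4739)) = 11780/(-21483 + 13208) = 11780/(-8275) = 11780*(-1/8275) = -2356/1655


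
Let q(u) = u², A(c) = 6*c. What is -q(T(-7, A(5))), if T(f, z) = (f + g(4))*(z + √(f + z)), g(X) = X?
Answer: -8307 - 540*√23 ≈ -10897.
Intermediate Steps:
T(f, z) = (4 + f)*(z + √(f + z)) (T(f, z) = (f + 4)*(z + √(f + z)) = (4 + f)*(z + √(f + z)))
-q(T(-7, A(5))) = -(4*(6*5) + 4*√(-7 + 6*5) - 42*5 - 7*√(-7 + 6*5))² = -(4*30 + 4*√(-7 + 30) - 7*30 - 7*√(-7 + 30))² = -(120 + 4*√23 - 210 - 7*√23)² = -(-90 - 3*√23)²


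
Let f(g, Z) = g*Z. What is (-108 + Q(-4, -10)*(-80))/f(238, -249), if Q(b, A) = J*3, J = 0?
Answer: 18/9877 ≈ 0.0018224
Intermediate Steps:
Q(b, A) = 0 (Q(b, A) = 0*3 = 0)
f(g, Z) = Z*g
(-108 + Q(-4, -10)*(-80))/f(238, -249) = (-108 + 0*(-80))/((-249*238)) = (-108 + 0)/(-59262) = -108*(-1/59262) = 18/9877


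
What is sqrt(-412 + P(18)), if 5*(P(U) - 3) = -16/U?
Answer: I*sqrt(92065)/15 ≈ 20.228*I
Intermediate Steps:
P(U) = 3 - 16/(5*U) (P(U) = 3 + (-16/U)/5 = 3 - 16/(5*U))
sqrt(-412 + P(18)) = sqrt(-412 + (3 - 16/5/18)) = sqrt(-412 + (3 - 16/5*1/18)) = sqrt(-412 + (3 - 8/45)) = sqrt(-412 + 127/45) = sqrt(-18413/45) = I*sqrt(92065)/15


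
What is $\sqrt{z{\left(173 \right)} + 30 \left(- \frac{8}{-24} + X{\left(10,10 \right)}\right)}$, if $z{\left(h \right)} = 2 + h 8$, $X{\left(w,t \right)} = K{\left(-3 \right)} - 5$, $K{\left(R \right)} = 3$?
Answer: $2 \sqrt{334} \approx 36.551$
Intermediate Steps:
$X{\left(w,t \right)} = -2$ ($X{\left(w,t \right)} = 3 - 5 = -2$)
$z{\left(h \right)} = 2 + 8 h$
$\sqrt{z{\left(173 \right)} + 30 \left(- \frac{8}{-24} + X{\left(10,10 \right)}\right)} = \sqrt{\left(2 + 8 \cdot 173\right) + 30 \left(- \frac{8}{-24} - 2\right)} = \sqrt{\left(2 + 1384\right) + 30 \left(\left(-8\right) \left(- \frac{1}{24}\right) - 2\right)} = \sqrt{1386 + 30 \left(\frac{1}{3} - 2\right)} = \sqrt{1386 + 30 \left(- \frac{5}{3}\right)} = \sqrt{1386 - 50} = \sqrt{1336} = 2 \sqrt{334}$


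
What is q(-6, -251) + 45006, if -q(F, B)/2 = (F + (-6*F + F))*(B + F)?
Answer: 57342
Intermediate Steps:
q(F, B) = 8*F*(B + F) (q(F, B) = -2*(F + (-6*F + F))*(B + F) = -2*(F - 5*F)*(B + F) = -2*(-4*F)*(B + F) = -(-8)*F*(B + F) = 8*F*(B + F))
q(-6, -251) + 45006 = 8*(-6)*(-251 - 6) + 45006 = 8*(-6)*(-257) + 45006 = 12336 + 45006 = 57342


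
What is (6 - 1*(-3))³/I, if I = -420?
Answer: -243/140 ≈ -1.7357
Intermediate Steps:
(6 - 1*(-3))³/I = (6 - 1*(-3))³/(-420) = (6 + 3)³*(-1/420) = 9³*(-1/420) = 729*(-1/420) = -243/140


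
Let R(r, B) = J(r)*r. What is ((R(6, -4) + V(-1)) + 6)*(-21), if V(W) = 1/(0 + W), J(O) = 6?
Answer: -861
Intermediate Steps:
V(W) = 1/W
R(r, B) = 6*r
((R(6, -4) + V(-1)) + 6)*(-21) = ((6*6 + 1/(-1)) + 6)*(-21) = ((36 - 1) + 6)*(-21) = (35 + 6)*(-21) = 41*(-21) = -861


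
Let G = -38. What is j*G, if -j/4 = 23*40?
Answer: 139840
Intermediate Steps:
j = -3680 (j = -92*40 = -4*920 = -3680)
j*G = -3680*(-38) = 139840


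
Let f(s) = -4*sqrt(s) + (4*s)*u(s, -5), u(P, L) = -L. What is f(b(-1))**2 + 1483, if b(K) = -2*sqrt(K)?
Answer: 203 + 288*I ≈ 203.0 + 288.0*I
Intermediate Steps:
f(s) = -4*sqrt(s) + 20*s (f(s) = -4*sqrt(s) + (4*s)*(-1*(-5)) = -4*sqrt(s) + (4*s)*5 = -4*sqrt(s) + 20*s)
f(b(-1))**2 + 1483 = (-(4 - 4*I) + 20*(-2*I))**2 + 1483 = (-4*(1 - I) - 40*I)**2 + 1483 = ((-4 + 4*I) - 40*I)**2 + 1483 = (-4 - 36*I)**2 + 1483 = 1483 + (-4 - 36*I)**2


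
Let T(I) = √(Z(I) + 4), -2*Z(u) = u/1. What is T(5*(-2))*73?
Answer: 219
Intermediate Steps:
Z(u) = -u/2 (Z(u) = -u/(2*1) = -u/2)
T(I) = √(4 - I/2) (T(I) = √(-I/2 + 4) = √(4 - I/2))
T(5*(-2))*73 = (√(16 - 10*(-2))/2)*73 = (√(16 - 2*(-10))/2)*73 = (√(16 + 20)/2)*73 = (√36/2)*73 = ((½)*6)*73 = 3*73 = 219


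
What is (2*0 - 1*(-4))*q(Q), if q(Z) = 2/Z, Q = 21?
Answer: 8/21 ≈ 0.38095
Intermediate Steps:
(2*0 - 1*(-4))*q(Q) = (2*0 - 1*(-4))*(2/21) = (0 + 4)*(2*(1/21)) = 4*(2/21) = 8/21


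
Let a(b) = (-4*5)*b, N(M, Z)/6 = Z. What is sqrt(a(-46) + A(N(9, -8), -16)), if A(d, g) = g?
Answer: 2*sqrt(226) ≈ 30.067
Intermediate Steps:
N(M, Z) = 6*Z
a(b) = -20*b
sqrt(a(-46) + A(N(9, -8), -16)) = sqrt(-20*(-46) - 16) = sqrt(920 - 16) = sqrt(904) = 2*sqrt(226)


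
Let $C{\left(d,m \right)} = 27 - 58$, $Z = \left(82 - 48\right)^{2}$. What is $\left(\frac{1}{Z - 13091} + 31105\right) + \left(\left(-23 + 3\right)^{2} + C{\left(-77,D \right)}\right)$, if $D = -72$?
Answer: $\frac{375642189}{11935} \approx 31474.0$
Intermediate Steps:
$Z = 1156$ ($Z = 34^{2} = 1156$)
$C{\left(d,m \right)} = -31$ ($C{\left(d,m \right)} = 27 - 58 = -31$)
$\left(\frac{1}{Z - 13091} + 31105\right) + \left(\left(-23 + 3\right)^{2} + C{\left(-77,D \right)}\right) = \left(\frac{1}{1156 - 13091} + 31105\right) - \left(31 - \left(-23 + 3\right)^{2}\right) = \left(\frac{1}{-11935} + 31105\right) - \left(31 - \left(-20\right)^{2}\right) = \left(- \frac{1}{11935} + 31105\right) + \left(400 - 31\right) = \frac{371238174}{11935} + 369 = \frac{375642189}{11935}$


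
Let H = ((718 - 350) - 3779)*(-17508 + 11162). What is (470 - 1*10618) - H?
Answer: -21656354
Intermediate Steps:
H = 21646206 (H = (368 - 3779)*(-6346) = -3411*(-6346) = 21646206)
(470 - 1*10618) - H = (470 - 1*10618) - 1*21646206 = (470 - 10618) - 21646206 = -10148 - 21646206 = -21656354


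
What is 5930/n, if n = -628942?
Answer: -2965/314471 ≈ -0.0094285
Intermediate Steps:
5930/n = 5930/(-628942) = 5930*(-1/628942) = -2965/314471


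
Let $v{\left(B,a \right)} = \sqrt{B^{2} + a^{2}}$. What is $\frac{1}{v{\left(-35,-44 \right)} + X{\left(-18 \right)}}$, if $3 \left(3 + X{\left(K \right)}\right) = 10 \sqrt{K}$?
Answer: $\frac{1}{-3 + \sqrt{3161} + 10 i \sqrt{2}} \approx 0.01755 - 0.0046633 i$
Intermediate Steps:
$X{\left(K \right)} = -3 + \frac{10 \sqrt{K}}{3}$
$\frac{1}{v{\left(-35,-44 \right)} + X{\left(-18 \right)}} = \frac{1}{\sqrt{\left(-35\right)^{2} + \left(-44\right)^{2}} - \left(3 - \frac{10 \sqrt{-18}}{3}\right)} = \frac{1}{\sqrt{1225 + 1936} - \left(3 - \frac{10 \cdot 3 i \sqrt{2}}{3}\right)} = \frac{1}{\sqrt{3161} - \left(3 - 10 i \sqrt{2}\right)} = \frac{1}{-3 + \sqrt{3161} + 10 i \sqrt{2}}$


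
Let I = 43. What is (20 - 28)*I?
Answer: -344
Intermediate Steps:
(20 - 28)*I = (20 - 28)*43 = -8*43 = -344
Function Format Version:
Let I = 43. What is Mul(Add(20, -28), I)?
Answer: -344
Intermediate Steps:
Mul(Add(20, -28), I) = Mul(Add(20, -28), 43) = Mul(-8, 43) = -344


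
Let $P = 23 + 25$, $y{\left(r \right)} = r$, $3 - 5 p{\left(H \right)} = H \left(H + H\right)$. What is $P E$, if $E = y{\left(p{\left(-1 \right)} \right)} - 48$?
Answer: $- \frac{11472}{5} \approx -2294.4$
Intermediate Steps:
$p{\left(H \right)} = \frac{3}{5} - \frac{2 H^{2}}{5}$ ($p{\left(H \right)} = \frac{3}{5} - \frac{H \left(H + H\right)}{5} = \frac{3}{5} - \frac{H 2 H}{5} = \frac{3}{5} - \frac{2 H^{2}}{5}$)
$E = - \frac{239}{5}$ ($E = \left(\frac{3}{5} - \frac{2 \left(-1\right)^{2}}{5}\right) - 48 = \left(\frac{3}{5} - \frac{2}{5}\right) - 48 = \frac{1}{5} - 48 = - \frac{239}{5} \approx -47.8$)
$P = 48$
$P E = 48 \left(- \frac{239}{5}\right) = - \frac{11472}{5}$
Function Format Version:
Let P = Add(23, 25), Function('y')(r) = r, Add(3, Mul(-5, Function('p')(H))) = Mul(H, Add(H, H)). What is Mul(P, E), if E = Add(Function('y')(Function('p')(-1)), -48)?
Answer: Rational(-11472, 5) ≈ -2294.4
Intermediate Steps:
Function('p')(H) = Add(Rational(3, 5), Mul(Rational(-2, 5), Pow(H, 2))) (Function('p')(H) = Add(Rational(3, 5), Mul(Rational(-1, 5), Mul(H, Add(H, H)))) = Add(Rational(3, 5), Mul(Rational(-1, 5), Mul(H, Mul(2, H)))) = Add(Rational(3, 5), Mul(Rational(-1, 5), Mul(2, Pow(H, 2)))) = Add(Rational(3, 5), Mul(Rational(-2, 5), Pow(H, 2))))
E = Rational(-239, 5) (E = Add(Add(Rational(3, 5), Mul(Rational(-2, 5), Pow(-1, 2))), -48) = Add(Add(Rational(3, 5), Mul(Rational(-2, 5), 1)), -48) = Add(Add(Rational(3, 5), Rational(-2, 5)), -48) = Add(Rational(1, 5), -48) = Rational(-239, 5) ≈ -47.800)
P = 48
Mul(P, E) = Mul(48, Rational(-239, 5)) = Rational(-11472, 5)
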